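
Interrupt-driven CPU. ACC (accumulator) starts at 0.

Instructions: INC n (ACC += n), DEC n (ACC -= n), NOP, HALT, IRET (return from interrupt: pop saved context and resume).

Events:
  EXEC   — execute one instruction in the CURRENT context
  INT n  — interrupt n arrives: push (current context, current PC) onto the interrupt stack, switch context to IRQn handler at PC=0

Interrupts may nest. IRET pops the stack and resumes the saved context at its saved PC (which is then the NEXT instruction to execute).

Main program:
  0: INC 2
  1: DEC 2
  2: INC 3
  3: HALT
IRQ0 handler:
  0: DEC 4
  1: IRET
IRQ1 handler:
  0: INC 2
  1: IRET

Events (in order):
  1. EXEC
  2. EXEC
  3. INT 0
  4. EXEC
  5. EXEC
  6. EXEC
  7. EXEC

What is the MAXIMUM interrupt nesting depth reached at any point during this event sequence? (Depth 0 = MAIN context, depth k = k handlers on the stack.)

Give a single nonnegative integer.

Answer: 1

Derivation:
Event 1 (EXEC): [MAIN] PC=0: INC 2 -> ACC=2 [depth=0]
Event 2 (EXEC): [MAIN] PC=1: DEC 2 -> ACC=0 [depth=0]
Event 3 (INT 0): INT 0 arrives: push (MAIN, PC=2), enter IRQ0 at PC=0 (depth now 1) [depth=1]
Event 4 (EXEC): [IRQ0] PC=0: DEC 4 -> ACC=-4 [depth=1]
Event 5 (EXEC): [IRQ0] PC=1: IRET -> resume MAIN at PC=2 (depth now 0) [depth=0]
Event 6 (EXEC): [MAIN] PC=2: INC 3 -> ACC=-1 [depth=0]
Event 7 (EXEC): [MAIN] PC=3: HALT [depth=0]
Max depth observed: 1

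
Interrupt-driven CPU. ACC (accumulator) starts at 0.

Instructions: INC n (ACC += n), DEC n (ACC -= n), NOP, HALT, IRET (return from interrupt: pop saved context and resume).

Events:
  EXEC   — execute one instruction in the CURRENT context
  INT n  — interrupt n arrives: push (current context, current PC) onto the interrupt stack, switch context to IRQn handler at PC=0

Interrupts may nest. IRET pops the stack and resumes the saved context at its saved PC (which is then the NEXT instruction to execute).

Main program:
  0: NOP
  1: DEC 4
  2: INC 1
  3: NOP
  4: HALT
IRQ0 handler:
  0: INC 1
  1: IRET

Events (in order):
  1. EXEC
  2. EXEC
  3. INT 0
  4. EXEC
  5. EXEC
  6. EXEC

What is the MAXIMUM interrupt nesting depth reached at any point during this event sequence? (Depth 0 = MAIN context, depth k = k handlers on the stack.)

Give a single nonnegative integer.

Answer: 1

Derivation:
Event 1 (EXEC): [MAIN] PC=0: NOP [depth=0]
Event 2 (EXEC): [MAIN] PC=1: DEC 4 -> ACC=-4 [depth=0]
Event 3 (INT 0): INT 0 arrives: push (MAIN, PC=2), enter IRQ0 at PC=0 (depth now 1) [depth=1]
Event 4 (EXEC): [IRQ0] PC=0: INC 1 -> ACC=-3 [depth=1]
Event 5 (EXEC): [IRQ0] PC=1: IRET -> resume MAIN at PC=2 (depth now 0) [depth=0]
Event 6 (EXEC): [MAIN] PC=2: INC 1 -> ACC=-2 [depth=0]
Max depth observed: 1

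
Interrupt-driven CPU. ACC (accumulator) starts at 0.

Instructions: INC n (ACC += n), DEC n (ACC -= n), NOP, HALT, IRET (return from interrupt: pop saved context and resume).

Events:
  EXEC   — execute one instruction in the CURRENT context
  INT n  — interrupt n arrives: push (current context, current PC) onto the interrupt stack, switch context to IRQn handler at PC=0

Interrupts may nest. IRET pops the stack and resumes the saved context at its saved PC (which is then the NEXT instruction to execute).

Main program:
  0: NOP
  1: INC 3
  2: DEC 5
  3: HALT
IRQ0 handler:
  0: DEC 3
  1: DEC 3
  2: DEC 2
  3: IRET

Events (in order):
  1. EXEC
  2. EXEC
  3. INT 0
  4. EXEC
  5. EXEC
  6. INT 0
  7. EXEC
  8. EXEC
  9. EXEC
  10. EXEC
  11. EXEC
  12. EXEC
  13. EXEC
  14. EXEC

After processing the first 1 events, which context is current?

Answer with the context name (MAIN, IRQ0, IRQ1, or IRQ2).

Event 1 (EXEC): [MAIN] PC=0: NOP

Answer: MAIN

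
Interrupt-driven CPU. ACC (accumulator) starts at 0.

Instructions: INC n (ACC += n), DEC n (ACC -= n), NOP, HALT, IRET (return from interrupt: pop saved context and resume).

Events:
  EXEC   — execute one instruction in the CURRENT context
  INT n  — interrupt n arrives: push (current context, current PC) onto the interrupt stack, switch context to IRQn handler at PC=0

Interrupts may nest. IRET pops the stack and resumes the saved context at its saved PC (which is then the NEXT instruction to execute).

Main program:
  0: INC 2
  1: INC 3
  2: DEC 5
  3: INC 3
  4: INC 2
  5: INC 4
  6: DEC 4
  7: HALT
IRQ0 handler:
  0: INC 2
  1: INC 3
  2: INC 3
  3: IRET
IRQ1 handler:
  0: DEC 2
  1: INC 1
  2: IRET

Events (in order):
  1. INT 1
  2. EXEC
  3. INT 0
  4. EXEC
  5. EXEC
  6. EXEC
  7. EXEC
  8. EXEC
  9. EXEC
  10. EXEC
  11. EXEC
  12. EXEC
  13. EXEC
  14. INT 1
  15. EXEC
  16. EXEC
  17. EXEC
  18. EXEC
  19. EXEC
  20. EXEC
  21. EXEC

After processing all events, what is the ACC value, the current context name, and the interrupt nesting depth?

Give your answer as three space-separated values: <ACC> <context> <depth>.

Answer: 11 MAIN 0

Derivation:
Event 1 (INT 1): INT 1 arrives: push (MAIN, PC=0), enter IRQ1 at PC=0 (depth now 1)
Event 2 (EXEC): [IRQ1] PC=0: DEC 2 -> ACC=-2
Event 3 (INT 0): INT 0 arrives: push (IRQ1, PC=1), enter IRQ0 at PC=0 (depth now 2)
Event 4 (EXEC): [IRQ0] PC=0: INC 2 -> ACC=0
Event 5 (EXEC): [IRQ0] PC=1: INC 3 -> ACC=3
Event 6 (EXEC): [IRQ0] PC=2: INC 3 -> ACC=6
Event 7 (EXEC): [IRQ0] PC=3: IRET -> resume IRQ1 at PC=1 (depth now 1)
Event 8 (EXEC): [IRQ1] PC=1: INC 1 -> ACC=7
Event 9 (EXEC): [IRQ1] PC=2: IRET -> resume MAIN at PC=0 (depth now 0)
Event 10 (EXEC): [MAIN] PC=0: INC 2 -> ACC=9
Event 11 (EXEC): [MAIN] PC=1: INC 3 -> ACC=12
Event 12 (EXEC): [MAIN] PC=2: DEC 5 -> ACC=7
Event 13 (EXEC): [MAIN] PC=3: INC 3 -> ACC=10
Event 14 (INT 1): INT 1 arrives: push (MAIN, PC=4), enter IRQ1 at PC=0 (depth now 1)
Event 15 (EXEC): [IRQ1] PC=0: DEC 2 -> ACC=8
Event 16 (EXEC): [IRQ1] PC=1: INC 1 -> ACC=9
Event 17 (EXEC): [IRQ1] PC=2: IRET -> resume MAIN at PC=4 (depth now 0)
Event 18 (EXEC): [MAIN] PC=4: INC 2 -> ACC=11
Event 19 (EXEC): [MAIN] PC=5: INC 4 -> ACC=15
Event 20 (EXEC): [MAIN] PC=6: DEC 4 -> ACC=11
Event 21 (EXEC): [MAIN] PC=7: HALT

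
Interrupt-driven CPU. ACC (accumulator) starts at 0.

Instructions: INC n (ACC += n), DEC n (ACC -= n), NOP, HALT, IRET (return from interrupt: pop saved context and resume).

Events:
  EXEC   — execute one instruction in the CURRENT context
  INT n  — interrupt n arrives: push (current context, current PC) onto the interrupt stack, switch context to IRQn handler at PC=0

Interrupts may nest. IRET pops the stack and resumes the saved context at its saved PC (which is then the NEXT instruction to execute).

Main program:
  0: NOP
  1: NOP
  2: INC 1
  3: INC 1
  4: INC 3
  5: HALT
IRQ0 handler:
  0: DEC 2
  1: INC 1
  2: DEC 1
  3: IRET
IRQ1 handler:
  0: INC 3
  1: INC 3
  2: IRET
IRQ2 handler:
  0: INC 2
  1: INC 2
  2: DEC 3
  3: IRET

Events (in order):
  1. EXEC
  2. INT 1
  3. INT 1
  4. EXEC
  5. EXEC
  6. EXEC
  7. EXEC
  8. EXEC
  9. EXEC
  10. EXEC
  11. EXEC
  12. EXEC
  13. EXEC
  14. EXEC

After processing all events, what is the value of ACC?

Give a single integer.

Answer: 17

Derivation:
Event 1 (EXEC): [MAIN] PC=0: NOP
Event 2 (INT 1): INT 1 arrives: push (MAIN, PC=1), enter IRQ1 at PC=0 (depth now 1)
Event 3 (INT 1): INT 1 arrives: push (IRQ1, PC=0), enter IRQ1 at PC=0 (depth now 2)
Event 4 (EXEC): [IRQ1] PC=0: INC 3 -> ACC=3
Event 5 (EXEC): [IRQ1] PC=1: INC 3 -> ACC=6
Event 6 (EXEC): [IRQ1] PC=2: IRET -> resume IRQ1 at PC=0 (depth now 1)
Event 7 (EXEC): [IRQ1] PC=0: INC 3 -> ACC=9
Event 8 (EXEC): [IRQ1] PC=1: INC 3 -> ACC=12
Event 9 (EXEC): [IRQ1] PC=2: IRET -> resume MAIN at PC=1 (depth now 0)
Event 10 (EXEC): [MAIN] PC=1: NOP
Event 11 (EXEC): [MAIN] PC=2: INC 1 -> ACC=13
Event 12 (EXEC): [MAIN] PC=3: INC 1 -> ACC=14
Event 13 (EXEC): [MAIN] PC=4: INC 3 -> ACC=17
Event 14 (EXEC): [MAIN] PC=5: HALT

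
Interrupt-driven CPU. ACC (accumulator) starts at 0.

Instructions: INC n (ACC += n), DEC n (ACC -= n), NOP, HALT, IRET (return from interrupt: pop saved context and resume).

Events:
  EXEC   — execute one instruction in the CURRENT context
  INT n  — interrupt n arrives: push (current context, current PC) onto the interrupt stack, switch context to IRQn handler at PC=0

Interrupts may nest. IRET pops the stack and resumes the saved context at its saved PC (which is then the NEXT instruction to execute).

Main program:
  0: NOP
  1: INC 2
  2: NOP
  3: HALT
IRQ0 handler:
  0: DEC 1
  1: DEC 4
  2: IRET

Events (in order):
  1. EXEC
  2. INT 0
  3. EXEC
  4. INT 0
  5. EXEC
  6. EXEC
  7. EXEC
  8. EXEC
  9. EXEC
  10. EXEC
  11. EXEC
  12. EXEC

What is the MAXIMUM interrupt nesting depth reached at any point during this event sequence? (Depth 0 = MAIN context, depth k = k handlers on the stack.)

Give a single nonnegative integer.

Answer: 2

Derivation:
Event 1 (EXEC): [MAIN] PC=0: NOP [depth=0]
Event 2 (INT 0): INT 0 arrives: push (MAIN, PC=1), enter IRQ0 at PC=0 (depth now 1) [depth=1]
Event 3 (EXEC): [IRQ0] PC=0: DEC 1 -> ACC=-1 [depth=1]
Event 4 (INT 0): INT 0 arrives: push (IRQ0, PC=1), enter IRQ0 at PC=0 (depth now 2) [depth=2]
Event 5 (EXEC): [IRQ0] PC=0: DEC 1 -> ACC=-2 [depth=2]
Event 6 (EXEC): [IRQ0] PC=1: DEC 4 -> ACC=-6 [depth=2]
Event 7 (EXEC): [IRQ0] PC=2: IRET -> resume IRQ0 at PC=1 (depth now 1) [depth=1]
Event 8 (EXEC): [IRQ0] PC=1: DEC 4 -> ACC=-10 [depth=1]
Event 9 (EXEC): [IRQ0] PC=2: IRET -> resume MAIN at PC=1 (depth now 0) [depth=0]
Event 10 (EXEC): [MAIN] PC=1: INC 2 -> ACC=-8 [depth=0]
Event 11 (EXEC): [MAIN] PC=2: NOP [depth=0]
Event 12 (EXEC): [MAIN] PC=3: HALT [depth=0]
Max depth observed: 2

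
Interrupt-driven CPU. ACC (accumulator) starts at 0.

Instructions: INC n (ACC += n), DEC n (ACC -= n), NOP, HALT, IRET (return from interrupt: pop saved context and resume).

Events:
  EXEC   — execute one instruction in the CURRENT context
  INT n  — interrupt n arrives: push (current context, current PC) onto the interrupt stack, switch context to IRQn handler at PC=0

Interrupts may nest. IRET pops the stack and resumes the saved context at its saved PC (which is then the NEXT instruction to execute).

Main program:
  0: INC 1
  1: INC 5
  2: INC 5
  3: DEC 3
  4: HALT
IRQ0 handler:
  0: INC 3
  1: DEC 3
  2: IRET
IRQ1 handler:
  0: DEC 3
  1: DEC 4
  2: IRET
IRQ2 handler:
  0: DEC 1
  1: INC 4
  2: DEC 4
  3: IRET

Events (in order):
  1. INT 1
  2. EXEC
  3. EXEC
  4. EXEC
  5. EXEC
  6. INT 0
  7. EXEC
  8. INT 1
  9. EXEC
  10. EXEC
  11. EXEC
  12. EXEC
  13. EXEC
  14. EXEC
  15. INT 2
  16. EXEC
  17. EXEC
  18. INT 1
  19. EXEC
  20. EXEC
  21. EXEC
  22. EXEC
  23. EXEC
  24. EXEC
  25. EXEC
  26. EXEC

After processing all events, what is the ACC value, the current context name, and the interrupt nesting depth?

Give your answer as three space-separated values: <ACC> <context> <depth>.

Event 1 (INT 1): INT 1 arrives: push (MAIN, PC=0), enter IRQ1 at PC=0 (depth now 1)
Event 2 (EXEC): [IRQ1] PC=0: DEC 3 -> ACC=-3
Event 3 (EXEC): [IRQ1] PC=1: DEC 4 -> ACC=-7
Event 4 (EXEC): [IRQ1] PC=2: IRET -> resume MAIN at PC=0 (depth now 0)
Event 5 (EXEC): [MAIN] PC=0: INC 1 -> ACC=-6
Event 6 (INT 0): INT 0 arrives: push (MAIN, PC=1), enter IRQ0 at PC=0 (depth now 1)
Event 7 (EXEC): [IRQ0] PC=0: INC 3 -> ACC=-3
Event 8 (INT 1): INT 1 arrives: push (IRQ0, PC=1), enter IRQ1 at PC=0 (depth now 2)
Event 9 (EXEC): [IRQ1] PC=0: DEC 3 -> ACC=-6
Event 10 (EXEC): [IRQ1] PC=1: DEC 4 -> ACC=-10
Event 11 (EXEC): [IRQ1] PC=2: IRET -> resume IRQ0 at PC=1 (depth now 1)
Event 12 (EXEC): [IRQ0] PC=1: DEC 3 -> ACC=-13
Event 13 (EXEC): [IRQ0] PC=2: IRET -> resume MAIN at PC=1 (depth now 0)
Event 14 (EXEC): [MAIN] PC=1: INC 5 -> ACC=-8
Event 15 (INT 2): INT 2 arrives: push (MAIN, PC=2), enter IRQ2 at PC=0 (depth now 1)
Event 16 (EXEC): [IRQ2] PC=0: DEC 1 -> ACC=-9
Event 17 (EXEC): [IRQ2] PC=1: INC 4 -> ACC=-5
Event 18 (INT 1): INT 1 arrives: push (IRQ2, PC=2), enter IRQ1 at PC=0 (depth now 2)
Event 19 (EXEC): [IRQ1] PC=0: DEC 3 -> ACC=-8
Event 20 (EXEC): [IRQ1] PC=1: DEC 4 -> ACC=-12
Event 21 (EXEC): [IRQ1] PC=2: IRET -> resume IRQ2 at PC=2 (depth now 1)
Event 22 (EXEC): [IRQ2] PC=2: DEC 4 -> ACC=-16
Event 23 (EXEC): [IRQ2] PC=3: IRET -> resume MAIN at PC=2 (depth now 0)
Event 24 (EXEC): [MAIN] PC=2: INC 5 -> ACC=-11
Event 25 (EXEC): [MAIN] PC=3: DEC 3 -> ACC=-14
Event 26 (EXEC): [MAIN] PC=4: HALT

Answer: -14 MAIN 0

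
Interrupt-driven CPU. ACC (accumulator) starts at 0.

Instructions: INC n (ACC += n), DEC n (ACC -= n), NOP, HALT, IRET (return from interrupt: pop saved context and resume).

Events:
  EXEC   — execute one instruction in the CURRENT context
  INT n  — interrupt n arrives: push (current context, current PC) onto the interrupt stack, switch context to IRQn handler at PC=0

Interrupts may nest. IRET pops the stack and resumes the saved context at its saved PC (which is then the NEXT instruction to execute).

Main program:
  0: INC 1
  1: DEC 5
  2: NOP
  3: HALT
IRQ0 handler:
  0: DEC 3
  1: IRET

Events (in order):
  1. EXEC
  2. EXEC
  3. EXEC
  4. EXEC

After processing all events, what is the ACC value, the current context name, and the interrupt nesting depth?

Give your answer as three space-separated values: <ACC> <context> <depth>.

Answer: -4 MAIN 0

Derivation:
Event 1 (EXEC): [MAIN] PC=0: INC 1 -> ACC=1
Event 2 (EXEC): [MAIN] PC=1: DEC 5 -> ACC=-4
Event 3 (EXEC): [MAIN] PC=2: NOP
Event 4 (EXEC): [MAIN] PC=3: HALT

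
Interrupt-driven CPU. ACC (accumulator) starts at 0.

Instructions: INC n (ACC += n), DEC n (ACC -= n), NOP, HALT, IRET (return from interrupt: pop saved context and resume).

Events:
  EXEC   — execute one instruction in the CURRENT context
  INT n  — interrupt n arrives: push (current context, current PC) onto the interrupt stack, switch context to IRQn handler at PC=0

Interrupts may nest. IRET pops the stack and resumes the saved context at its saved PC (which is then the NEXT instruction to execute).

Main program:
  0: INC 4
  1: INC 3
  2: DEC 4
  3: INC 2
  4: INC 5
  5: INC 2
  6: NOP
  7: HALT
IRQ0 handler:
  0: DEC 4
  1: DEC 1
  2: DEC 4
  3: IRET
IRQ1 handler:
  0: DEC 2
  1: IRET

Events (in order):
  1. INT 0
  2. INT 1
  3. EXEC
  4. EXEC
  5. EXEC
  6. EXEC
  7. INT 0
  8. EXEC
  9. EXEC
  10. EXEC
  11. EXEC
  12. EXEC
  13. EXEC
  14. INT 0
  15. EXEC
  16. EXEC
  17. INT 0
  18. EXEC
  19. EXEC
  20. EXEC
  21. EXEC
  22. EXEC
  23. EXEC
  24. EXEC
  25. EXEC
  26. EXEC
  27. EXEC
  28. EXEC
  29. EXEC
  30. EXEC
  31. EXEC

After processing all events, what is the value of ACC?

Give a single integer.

Event 1 (INT 0): INT 0 arrives: push (MAIN, PC=0), enter IRQ0 at PC=0 (depth now 1)
Event 2 (INT 1): INT 1 arrives: push (IRQ0, PC=0), enter IRQ1 at PC=0 (depth now 2)
Event 3 (EXEC): [IRQ1] PC=0: DEC 2 -> ACC=-2
Event 4 (EXEC): [IRQ1] PC=1: IRET -> resume IRQ0 at PC=0 (depth now 1)
Event 5 (EXEC): [IRQ0] PC=0: DEC 4 -> ACC=-6
Event 6 (EXEC): [IRQ0] PC=1: DEC 1 -> ACC=-7
Event 7 (INT 0): INT 0 arrives: push (IRQ0, PC=2), enter IRQ0 at PC=0 (depth now 2)
Event 8 (EXEC): [IRQ0] PC=0: DEC 4 -> ACC=-11
Event 9 (EXEC): [IRQ0] PC=1: DEC 1 -> ACC=-12
Event 10 (EXEC): [IRQ0] PC=2: DEC 4 -> ACC=-16
Event 11 (EXEC): [IRQ0] PC=3: IRET -> resume IRQ0 at PC=2 (depth now 1)
Event 12 (EXEC): [IRQ0] PC=2: DEC 4 -> ACC=-20
Event 13 (EXEC): [IRQ0] PC=3: IRET -> resume MAIN at PC=0 (depth now 0)
Event 14 (INT 0): INT 0 arrives: push (MAIN, PC=0), enter IRQ0 at PC=0 (depth now 1)
Event 15 (EXEC): [IRQ0] PC=0: DEC 4 -> ACC=-24
Event 16 (EXEC): [IRQ0] PC=1: DEC 1 -> ACC=-25
Event 17 (INT 0): INT 0 arrives: push (IRQ0, PC=2), enter IRQ0 at PC=0 (depth now 2)
Event 18 (EXEC): [IRQ0] PC=0: DEC 4 -> ACC=-29
Event 19 (EXEC): [IRQ0] PC=1: DEC 1 -> ACC=-30
Event 20 (EXEC): [IRQ0] PC=2: DEC 4 -> ACC=-34
Event 21 (EXEC): [IRQ0] PC=3: IRET -> resume IRQ0 at PC=2 (depth now 1)
Event 22 (EXEC): [IRQ0] PC=2: DEC 4 -> ACC=-38
Event 23 (EXEC): [IRQ0] PC=3: IRET -> resume MAIN at PC=0 (depth now 0)
Event 24 (EXEC): [MAIN] PC=0: INC 4 -> ACC=-34
Event 25 (EXEC): [MAIN] PC=1: INC 3 -> ACC=-31
Event 26 (EXEC): [MAIN] PC=2: DEC 4 -> ACC=-35
Event 27 (EXEC): [MAIN] PC=3: INC 2 -> ACC=-33
Event 28 (EXEC): [MAIN] PC=4: INC 5 -> ACC=-28
Event 29 (EXEC): [MAIN] PC=5: INC 2 -> ACC=-26
Event 30 (EXEC): [MAIN] PC=6: NOP
Event 31 (EXEC): [MAIN] PC=7: HALT

Answer: -26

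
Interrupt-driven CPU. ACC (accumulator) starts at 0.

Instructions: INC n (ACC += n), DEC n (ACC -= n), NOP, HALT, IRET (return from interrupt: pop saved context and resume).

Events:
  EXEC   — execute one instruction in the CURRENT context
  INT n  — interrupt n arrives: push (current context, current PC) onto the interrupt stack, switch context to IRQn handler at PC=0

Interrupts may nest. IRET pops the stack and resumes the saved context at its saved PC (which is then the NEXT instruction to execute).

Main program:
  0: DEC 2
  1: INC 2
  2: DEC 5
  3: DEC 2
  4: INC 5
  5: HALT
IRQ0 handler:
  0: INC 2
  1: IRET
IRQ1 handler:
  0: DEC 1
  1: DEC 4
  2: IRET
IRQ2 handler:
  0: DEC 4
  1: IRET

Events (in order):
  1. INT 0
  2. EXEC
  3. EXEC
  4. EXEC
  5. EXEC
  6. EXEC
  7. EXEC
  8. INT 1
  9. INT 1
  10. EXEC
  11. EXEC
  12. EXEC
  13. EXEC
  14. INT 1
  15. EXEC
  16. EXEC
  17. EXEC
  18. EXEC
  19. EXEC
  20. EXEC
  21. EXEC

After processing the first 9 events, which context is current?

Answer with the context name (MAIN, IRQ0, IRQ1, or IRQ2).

Answer: IRQ1

Derivation:
Event 1 (INT 0): INT 0 arrives: push (MAIN, PC=0), enter IRQ0 at PC=0 (depth now 1)
Event 2 (EXEC): [IRQ0] PC=0: INC 2 -> ACC=2
Event 3 (EXEC): [IRQ0] PC=1: IRET -> resume MAIN at PC=0 (depth now 0)
Event 4 (EXEC): [MAIN] PC=0: DEC 2 -> ACC=0
Event 5 (EXEC): [MAIN] PC=1: INC 2 -> ACC=2
Event 6 (EXEC): [MAIN] PC=2: DEC 5 -> ACC=-3
Event 7 (EXEC): [MAIN] PC=3: DEC 2 -> ACC=-5
Event 8 (INT 1): INT 1 arrives: push (MAIN, PC=4), enter IRQ1 at PC=0 (depth now 1)
Event 9 (INT 1): INT 1 arrives: push (IRQ1, PC=0), enter IRQ1 at PC=0 (depth now 2)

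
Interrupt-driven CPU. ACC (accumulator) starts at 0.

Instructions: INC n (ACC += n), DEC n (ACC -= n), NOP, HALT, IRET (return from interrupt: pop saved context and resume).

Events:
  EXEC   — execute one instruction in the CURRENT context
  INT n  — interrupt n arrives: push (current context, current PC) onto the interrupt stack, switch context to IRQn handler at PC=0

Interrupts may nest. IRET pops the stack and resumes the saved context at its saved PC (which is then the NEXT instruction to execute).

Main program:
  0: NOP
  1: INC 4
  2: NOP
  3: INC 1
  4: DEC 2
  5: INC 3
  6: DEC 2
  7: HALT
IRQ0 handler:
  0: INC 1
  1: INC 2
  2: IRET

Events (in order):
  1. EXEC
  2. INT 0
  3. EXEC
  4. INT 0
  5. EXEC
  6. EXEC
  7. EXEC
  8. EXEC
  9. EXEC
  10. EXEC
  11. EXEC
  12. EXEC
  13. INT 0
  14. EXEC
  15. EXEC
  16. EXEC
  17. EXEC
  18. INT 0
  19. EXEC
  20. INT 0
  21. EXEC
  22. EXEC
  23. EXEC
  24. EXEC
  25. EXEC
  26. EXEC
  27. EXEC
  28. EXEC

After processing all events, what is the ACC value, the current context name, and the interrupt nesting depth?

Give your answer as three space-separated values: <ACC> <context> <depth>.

Answer: 19 MAIN 0

Derivation:
Event 1 (EXEC): [MAIN] PC=0: NOP
Event 2 (INT 0): INT 0 arrives: push (MAIN, PC=1), enter IRQ0 at PC=0 (depth now 1)
Event 3 (EXEC): [IRQ0] PC=0: INC 1 -> ACC=1
Event 4 (INT 0): INT 0 arrives: push (IRQ0, PC=1), enter IRQ0 at PC=0 (depth now 2)
Event 5 (EXEC): [IRQ0] PC=0: INC 1 -> ACC=2
Event 6 (EXEC): [IRQ0] PC=1: INC 2 -> ACC=4
Event 7 (EXEC): [IRQ0] PC=2: IRET -> resume IRQ0 at PC=1 (depth now 1)
Event 8 (EXEC): [IRQ0] PC=1: INC 2 -> ACC=6
Event 9 (EXEC): [IRQ0] PC=2: IRET -> resume MAIN at PC=1 (depth now 0)
Event 10 (EXEC): [MAIN] PC=1: INC 4 -> ACC=10
Event 11 (EXEC): [MAIN] PC=2: NOP
Event 12 (EXEC): [MAIN] PC=3: INC 1 -> ACC=11
Event 13 (INT 0): INT 0 arrives: push (MAIN, PC=4), enter IRQ0 at PC=0 (depth now 1)
Event 14 (EXEC): [IRQ0] PC=0: INC 1 -> ACC=12
Event 15 (EXEC): [IRQ0] PC=1: INC 2 -> ACC=14
Event 16 (EXEC): [IRQ0] PC=2: IRET -> resume MAIN at PC=4 (depth now 0)
Event 17 (EXEC): [MAIN] PC=4: DEC 2 -> ACC=12
Event 18 (INT 0): INT 0 arrives: push (MAIN, PC=5), enter IRQ0 at PC=0 (depth now 1)
Event 19 (EXEC): [IRQ0] PC=0: INC 1 -> ACC=13
Event 20 (INT 0): INT 0 arrives: push (IRQ0, PC=1), enter IRQ0 at PC=0 (depth now 2)
Event 21 (EXEC): [IRQ0] PC=0: INC 1 -> ACC=14
Event 22 (EXEC): [IRQ0] PC=1: INC 2 -> ACC=16
Event 23 (EXEC): [IRQ0] PC=2: IRET -> resume IRQ0 at PC=1 (depth now 1)
Event 24 (EXEC): [IRQ0] PC=1: INC 2 -> ACC=18
Event 25 (EXEC): [IRQ0] PC=2: IRET -> resume MAIN at PC=5 (depth now 0)
Event 26 (EXEC): [MAIN] PC=5: INC 3 -> ACC=21
Event 27 (EXEC): [MAIN] PC=6: DEC 2 -> ACC=19
Event 28 (EXEC): [MAIN] PC=7: HALT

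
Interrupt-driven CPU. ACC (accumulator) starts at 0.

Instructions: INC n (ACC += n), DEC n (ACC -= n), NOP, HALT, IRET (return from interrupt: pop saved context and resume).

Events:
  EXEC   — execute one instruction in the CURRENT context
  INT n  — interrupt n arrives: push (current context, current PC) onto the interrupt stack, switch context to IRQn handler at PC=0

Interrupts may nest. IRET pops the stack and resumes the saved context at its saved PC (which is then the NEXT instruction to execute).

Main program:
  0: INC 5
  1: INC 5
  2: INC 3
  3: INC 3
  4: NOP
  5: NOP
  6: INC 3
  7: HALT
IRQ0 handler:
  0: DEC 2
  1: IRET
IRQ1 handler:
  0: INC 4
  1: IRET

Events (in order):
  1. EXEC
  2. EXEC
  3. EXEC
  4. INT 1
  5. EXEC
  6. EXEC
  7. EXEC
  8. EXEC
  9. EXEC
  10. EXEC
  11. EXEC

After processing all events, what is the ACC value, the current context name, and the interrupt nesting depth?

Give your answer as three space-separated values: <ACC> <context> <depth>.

Event 1 (EXEC): [MAIN] PC=0: INC 5 -> ACC=5
Event 2 (EXEC): [MAIN] PC=1: INC 5 -> ACC=10
Event 3 (EXEC): [MAIN] PC=2: INC 3 -> ACC=13
Event 4 (INT 1): INT 1 arrives: push (MAIN, PC=3), enter IRQ1 at PC=0 (depth now 1)
Event 5 (EXEC): [IRQ1] PC=0: INC 4 -> ACC=17
Event 6 (EXEC): [IRQ1] PC=1: IRET -> resume MAIN at PC=3 (depth now 0)
Event 7 (EXEC): [MAIN] PC=3: INC 3 -> ACC=20
Event 8 (EXEC): [MAIN] PC=4: NOP
Event 9 (EXEC): [MAIN] PC=5: NOP
Event 10 (EXEC): [MAIN] PC=6: INC 3 -> ACC=23
Event 11 (EXEC): [MAIN] PC=7: HALT

Answer: 23 MAIN 0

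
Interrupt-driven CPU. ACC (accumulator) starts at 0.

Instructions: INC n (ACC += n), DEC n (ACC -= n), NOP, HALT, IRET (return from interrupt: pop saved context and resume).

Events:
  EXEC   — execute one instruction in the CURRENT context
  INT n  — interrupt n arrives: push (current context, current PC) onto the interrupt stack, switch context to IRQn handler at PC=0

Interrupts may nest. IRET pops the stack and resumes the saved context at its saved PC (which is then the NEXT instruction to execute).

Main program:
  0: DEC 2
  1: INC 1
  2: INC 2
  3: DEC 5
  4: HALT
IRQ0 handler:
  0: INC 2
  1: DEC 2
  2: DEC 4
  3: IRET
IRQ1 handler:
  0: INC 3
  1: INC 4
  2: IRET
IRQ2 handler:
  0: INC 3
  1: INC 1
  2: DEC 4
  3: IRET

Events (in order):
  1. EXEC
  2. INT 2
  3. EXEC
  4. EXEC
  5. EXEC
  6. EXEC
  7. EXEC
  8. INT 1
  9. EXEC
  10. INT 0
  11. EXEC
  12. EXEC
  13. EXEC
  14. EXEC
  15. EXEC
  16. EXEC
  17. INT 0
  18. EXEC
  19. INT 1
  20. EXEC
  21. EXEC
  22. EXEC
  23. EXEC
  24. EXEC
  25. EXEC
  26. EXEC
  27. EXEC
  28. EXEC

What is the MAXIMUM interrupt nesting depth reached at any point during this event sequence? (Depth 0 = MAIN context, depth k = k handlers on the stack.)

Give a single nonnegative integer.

Answer: 2

Derivation:
Event 1 (EXEC): [MAIN] PC=0: DEC 2 -> ACC=-2 [depth=0]
Event 2 (INT 2): INT 2 arrives: push (MAIN, PC=1), enter IRQ2 at PC=0 (depth now 1) [depth=1]
Event 3 (EXEC): [IRQ2] PC=0: INC 3 -> ACC=1 [depth=1]
Event 4 (EXEC): [IRQ2] PC=1: INC 1 -> ACC=2 [depth=1]
Event 5 (EXEC): [IRQ2] PC=2: DEC 4 -> ACC=-2 [depth=1]
Event 6 (EXEC): [IRQ2] PC=3: IRET -> resume MAIN at PC=1 (depth now 0) [depth=0]
Event 7 (EXEC): [MAIN] PC=1: INC 1 -> ACC=-1 [depth=0]
Event 8 (INT 1): INT 1 arrives: push (MAIN, PC=2), enter IRQ1 at PC=0 (depth now 1) [depth=1]
Event 9 (EXEC): [IRQ1] PC=0: INC 3 -> ACC=2 [depth=1]
Event 10 (INT 0): INT 0 arrives: push (IRQ1, PC=1), enter IRQ0 at PC=0 (depth now 2) [depth=2]
Event 11 (EXEC): [IRQ0] PC=0: INC 2 -> ACC=4 [depth=2]
Event 12 (EXEC): [IRQ0] PC=1: DEC 2 -> ACC=2 [depth=2]
Event 13 (EXEC): [IRQ0] PC=2: DEC 4 -> ACC=-2 [depth=2]
Event 14 (EXEC): [IRQ0] PC=3: IRET -> resume IRQ1 at PC=1 (depth now 1) [depth=1]
Event 15 (EXEC): [IRQ1] PC=1: INC 4 -> ACC=2 [depth=1]
Event 16 (EXEC): [IRQ1] PC=2: IRET -> resume MAIN at PC=2 (depth now 0) [depth=0]
Event 17 (INT 0): INT 0 arrives: push (MAIN, PC=2), enter IRQ0 at PC=0 (depth now 1) [depth=1]
Event 18 (EXEC): [IRQ0] PC=0: INC 2 -> ACC=4 [depth=1]
Event 19 (INT 1): INT 1 arrives: push (IRQ0, PC=1), enter IRQ1 at PC=0 (depth now 2) [depth=2]
Event 20 (EXEC): [IRQ1] PC=0: INC 3 -> ACC=7 [depth=2]
Event 21 (EXEC): [IRQ1] PC=1: INC 4 -> ACC=11 [depth=2]
Event 22 (EXEC): [IRQ1] PC=2: IRET -> resume IRQ0 at PC=1 (depth now 1) [depth=1]
Event 23 (EXEC): [IRQ0] PC=1: DEC 2 -> ACC=9 [depth=1]
Event 24 (EXEC): [IRQ0] PC=2: DEC 4 -> ACC=5 [depth=1]
Event 25 (EXEC): [IRQ0] PC=3: IRET -> resume MAIN at PC=2 (depth now 0) [depth=0]
Event 26 (EXEC): [MAIN] PC=2: INC 2 -> ACC=7 [depth=0]
Event 27 (EXEC): [MAIN] PC=3: DEC 5 -> ACC=2 [depth=0]
Event 28 (EXEC): [MAIN] PC=4: HALT [depth=0]
Max depth observed: 2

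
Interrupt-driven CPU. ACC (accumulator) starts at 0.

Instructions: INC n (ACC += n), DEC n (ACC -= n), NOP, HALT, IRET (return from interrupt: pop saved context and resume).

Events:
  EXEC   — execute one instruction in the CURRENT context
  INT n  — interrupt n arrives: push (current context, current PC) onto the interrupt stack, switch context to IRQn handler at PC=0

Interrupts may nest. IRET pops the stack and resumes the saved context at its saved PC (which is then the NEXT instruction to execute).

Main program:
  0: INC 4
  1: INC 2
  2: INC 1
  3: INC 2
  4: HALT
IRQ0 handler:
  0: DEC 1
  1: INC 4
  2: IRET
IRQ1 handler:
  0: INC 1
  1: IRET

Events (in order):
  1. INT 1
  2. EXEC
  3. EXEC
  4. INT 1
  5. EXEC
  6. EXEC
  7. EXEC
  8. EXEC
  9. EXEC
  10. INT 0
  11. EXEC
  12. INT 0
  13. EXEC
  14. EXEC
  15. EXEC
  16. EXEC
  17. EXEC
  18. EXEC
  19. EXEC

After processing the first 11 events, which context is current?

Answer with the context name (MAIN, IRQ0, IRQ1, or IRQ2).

Event 1 (INT 1): INT 1 arrives: push (MAIN, PC=0), enter IRQ1 at PC=0 (depth now 1)
Event 2 (EXEC): [IRQ1] PC=0: INC 1 -> ACC=1
Event 3 (EXEC): [IRQ1] PC=1: IRET -> resume MAIN at PC=0 (depth now 0)
Event 4 (INT 1): INT 1 arrives: push (MAIN, PC=0), enter IRQ1 at PC=0 (depth now 1)
Event 5 (EXEC): [IRQ1] PC=0: INC 1 -> ACC=2
Event 6 (EXEC): [IRQ1] PC=1: IRET -> resume MAIN at PC=0 (depth now 0)
Event 7 (EXEC): [MAIN] PC=0: INC 4 -> ACC=6
Event 8 (EXEC): [MAIN] PC=1: INC 2 -> ACC=8
Event 9 (EXEC): [MAIN] PC=2: INC 1 -> ACC=9
Event 10 (INT 0): INT 0 arrives: push (MAIN, PC=3), enter IRQ0 at PC=0 (depth now 1)
Event 11 (EXEC): [IRQ0] PC=0: DEC 1 -> ACC=8

Answer: IRQ0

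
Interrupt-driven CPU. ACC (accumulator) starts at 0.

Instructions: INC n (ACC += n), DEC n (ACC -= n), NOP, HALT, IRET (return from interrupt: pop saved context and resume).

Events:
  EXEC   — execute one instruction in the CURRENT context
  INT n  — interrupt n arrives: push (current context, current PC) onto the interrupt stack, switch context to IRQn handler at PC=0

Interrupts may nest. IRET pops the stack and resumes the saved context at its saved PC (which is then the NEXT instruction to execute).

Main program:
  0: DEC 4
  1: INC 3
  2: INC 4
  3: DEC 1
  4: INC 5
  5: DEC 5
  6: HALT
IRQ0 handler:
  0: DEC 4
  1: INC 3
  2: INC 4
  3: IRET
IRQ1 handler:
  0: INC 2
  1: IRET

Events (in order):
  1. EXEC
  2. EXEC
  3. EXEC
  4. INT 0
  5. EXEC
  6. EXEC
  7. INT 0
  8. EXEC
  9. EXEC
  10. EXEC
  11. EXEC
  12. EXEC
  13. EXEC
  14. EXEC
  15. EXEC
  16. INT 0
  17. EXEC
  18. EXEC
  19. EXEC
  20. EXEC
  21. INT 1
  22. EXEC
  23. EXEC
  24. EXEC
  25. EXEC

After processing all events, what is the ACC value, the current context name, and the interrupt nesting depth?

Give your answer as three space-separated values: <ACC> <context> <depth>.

Event 1 (EXEC): [MAIN] PC=0: DEC 4 -> ACC=-4
Event 2 (EXEC): [MAIN] PC=1: INC 3 -> ACC=-1
Event 3 (EXEC): [MAIN] PC=2: INC 4 -> ACC=3
Event 4 (INT 0): INT 0 arrives: push (MAIN, PC=3), enter IRQ0 at PC=0 (depth now 1)
Event 5 (EXEC): [IRQ0] PC=0: DEC 4 -> ACC=-1
Event 6 (EXEC): [IRQ0] PC=1: INC 3 -> ACC=2
Event 7 (INT 0): INT 0 arrives: push (IRQ0, PC=2), enter IRQ0 at PC=0 (depth now 2)
Event 8 (EXEC): [IRQ0] PC=0: DEC 4 -> ACC=-2
Event 9 (EXEC): [IRQ0] PC=1: INC 3 -> ACC=1
Event 10 (EXEC): [IRQ0] PC=2: INC 4 -> ACC=5
Event 11 (EXEC): [IRQ0] PC=3: IRET -> resume IRQ0 at PC=2 (depth now 1)
Event 12 (EXEC): [IRQ0] PC=2: INC 4 -> ACC=9
Event 13 (EXEC): [IRQ0] PC=3: IRET -> resume MAIN at PC=3 (depth now 0)
Event 14 (EXEC): [MAIN] PC=3: DEC 1 -> ACC=8
Event 15 (EXEC): [MAIN] PC=4: INC 5 -> ACC=13
Event 16 (INT 0): INT 0 arrives: push (MAIN, PC=5), enter IRQ0 at PC=0 (depth now 1)
Event 17 (EXEC): [IRQ0] PC=0: DEC 4 -> ACC=9
Event 18 (EXEC): [IRQ0] PC=1: INC 3 -> ACC=12
Event 19 (EXEC): [IRQ0] PC=2: INC 4 -> ACC=16
Event 20 (EXEC): [IRQ0] PC=3: IRET -> resume MAIN at PC=5 (depth now 0)
Event 21 (INT 1): INT 1 arrives: push (MAIN, PC=5), enter IRQ1 at PC=0 (depth now 1)
Event 22 (EXEC): [IRQ1] PC=0: INC 2 -> ACC=18
Event 23 (EXEC): [IRQ1] PC=1: IRET -> resume MAIN at PC=5 (depth now 0)
Event 24 (EXEC): [MAIN] PC=5: DEC 5 -> ACC=13
Event 25 (EXEC): [MAIN] PC=6: HALT

Answer: 13 MAIN 0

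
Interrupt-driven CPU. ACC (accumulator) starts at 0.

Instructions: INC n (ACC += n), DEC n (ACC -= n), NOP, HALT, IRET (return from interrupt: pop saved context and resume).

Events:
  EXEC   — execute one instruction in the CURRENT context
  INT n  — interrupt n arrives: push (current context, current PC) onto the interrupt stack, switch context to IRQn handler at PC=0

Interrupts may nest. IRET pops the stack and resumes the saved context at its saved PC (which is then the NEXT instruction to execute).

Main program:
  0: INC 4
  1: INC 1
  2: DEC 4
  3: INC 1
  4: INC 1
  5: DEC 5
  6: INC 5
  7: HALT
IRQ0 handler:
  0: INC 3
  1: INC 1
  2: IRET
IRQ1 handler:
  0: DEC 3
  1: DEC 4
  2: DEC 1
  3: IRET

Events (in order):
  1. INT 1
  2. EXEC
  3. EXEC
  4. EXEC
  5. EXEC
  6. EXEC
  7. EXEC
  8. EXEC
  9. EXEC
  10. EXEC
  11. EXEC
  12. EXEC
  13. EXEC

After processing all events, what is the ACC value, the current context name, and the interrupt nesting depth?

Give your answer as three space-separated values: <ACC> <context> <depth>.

Answer: -5 MAIN 0

Derivation:
Event 1 (INT 1): INT 1 arrives: push (MAIN, PC=0), enter IRQ1 at PC=0 (depth now 1)
Event 2 (EXEC): [IRQ1] PC=0: DEC 3 -> ACC=-3
Event 3 (EXEC): [IRQ1] PC=1: DEC 4 -> ACC=-7
Event 4 (EXEC): [IRQ1] PC=2: DEC 1 -> ACC=-8
Event 5 (EXEC): [IRQ1] PC=3: IRET -> resume MAIN at PC=0 (depth now 0)
Event 6 (EXEC): [MAIN] PC=0: INC 4 -> ACC=-4
Event 7 (EXEC): [MAIN] PC=1: INC 1 -> ACC=-3
Event 8 (EXEC): [MAIN] PC=2: DEC 4 -> ACC=-7
Event 9 (EXEC): [MAIN] PC=3: INC 1 -> ACC=-6
Event 10 (EXEC): [MAIN] PC=4: INC 1 -> ACC=-5
Event 11 (EXEC): [MAIN] PC=5: DEC 5 -> ACC=-10
Event 12 (EXEC): [MAIN] PC=6: INC 5 -> ACC=-5
Event 13 (EXEC): [MAIN] PC=7: HALT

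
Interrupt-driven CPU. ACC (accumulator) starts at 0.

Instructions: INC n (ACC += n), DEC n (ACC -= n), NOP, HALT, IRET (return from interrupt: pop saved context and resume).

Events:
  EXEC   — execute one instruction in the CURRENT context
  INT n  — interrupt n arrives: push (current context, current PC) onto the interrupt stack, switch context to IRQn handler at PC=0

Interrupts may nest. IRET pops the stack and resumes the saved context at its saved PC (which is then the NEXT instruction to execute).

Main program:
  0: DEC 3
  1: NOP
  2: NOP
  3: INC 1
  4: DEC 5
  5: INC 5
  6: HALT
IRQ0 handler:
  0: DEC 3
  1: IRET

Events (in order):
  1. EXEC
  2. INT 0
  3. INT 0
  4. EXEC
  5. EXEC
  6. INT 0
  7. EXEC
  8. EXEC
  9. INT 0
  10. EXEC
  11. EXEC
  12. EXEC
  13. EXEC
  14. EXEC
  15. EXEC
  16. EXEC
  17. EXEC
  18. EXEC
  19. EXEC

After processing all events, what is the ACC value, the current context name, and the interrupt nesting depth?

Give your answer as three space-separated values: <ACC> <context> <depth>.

Answer: -14 MAIN 0

Derivation:
Event 1 (EXEC): [MAIN] PC=0: DEC 3 -> ACC=-3
Event 2 (INT 0): INT 0 arrives: push (MAIN, PC=1), enter IRQ0 at PC=0 (depth now 1)
Event 3 (INT 0): INT 0 arrives: push (IRQ0, PC=0), enter IRQ0 at PC=0 (depth now 2)
Event 4 (EXEC): [IRQ0] PC=0: DEC 3 -> ACC=-6
Event 5 (EXEC): [IRQ0] PC=1: IRET -> resume IRQ0 at PC=0 (depth now 1)
Event 6 (INT 0): INT 0 arrives: push (IRQ0, PC=0), enter IRQ0 at PC=0 (depth now 2)
Event 7 (EXEC): [IRQ0] PC=0: DEC 3 -> ACC=-9
Event 8 (EXEC): [IRQ0] PC=1: IRET -> resume IRQ0 at PC=0 (depth now 1)
Event 9 (INT 0): INT 0 arrives: push (IRQ0, PC=0), enter IRQ0 at PC=0 (depth now 2)
Event 10 (EXEC): [IRQ0] PC=0: DEC 3 -> ACC=-12
Event 11 (EXEC): [IRQ0] PC=1: IRET -> resume IRQ0 at PC=0 (depth now 1)
Event 12 (EXEC): [IRQ0] PC=0: DEC 3 -> ACC=-15
Event 13 (EXEC): [IRQ0] PC=1: IRET -> resume MAIN at PC=1 (depth now 0)
Event 14 (EXEC): [MAIN] PC=1: NOP
Event 15 (EXEC): [MAIN] PC=2: NOP
Event 16 (EXEC): [MAIN] PC=3: INC 1 -> ACC=-14
Event 17 (EXEC): [MAIN] PC=4: DEC 5 -> ACC=-19
Event 18 (EXEC): [MAIN] PC=5: INC 5 -> ACC=-14
Event 19 (EXEC): [MAIN] PC=6: HALT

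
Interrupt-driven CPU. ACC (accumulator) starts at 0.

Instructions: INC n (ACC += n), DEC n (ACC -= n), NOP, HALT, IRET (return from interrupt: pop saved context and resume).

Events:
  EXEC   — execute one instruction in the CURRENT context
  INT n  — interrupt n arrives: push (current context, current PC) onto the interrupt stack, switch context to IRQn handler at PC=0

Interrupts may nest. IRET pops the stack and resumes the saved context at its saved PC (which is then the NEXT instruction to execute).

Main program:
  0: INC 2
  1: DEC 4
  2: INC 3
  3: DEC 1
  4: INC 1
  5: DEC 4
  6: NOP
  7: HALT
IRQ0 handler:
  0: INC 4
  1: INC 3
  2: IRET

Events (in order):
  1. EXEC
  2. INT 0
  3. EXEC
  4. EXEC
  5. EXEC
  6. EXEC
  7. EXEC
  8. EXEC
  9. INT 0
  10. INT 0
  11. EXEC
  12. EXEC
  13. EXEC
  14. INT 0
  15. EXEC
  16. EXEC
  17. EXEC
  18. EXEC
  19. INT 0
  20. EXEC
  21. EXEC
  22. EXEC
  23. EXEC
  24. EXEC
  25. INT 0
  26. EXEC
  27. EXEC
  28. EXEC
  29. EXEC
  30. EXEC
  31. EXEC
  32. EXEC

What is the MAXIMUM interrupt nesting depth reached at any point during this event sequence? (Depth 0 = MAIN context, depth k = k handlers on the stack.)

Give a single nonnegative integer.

Event 1 (EXEC): [MAIN] PC=0: INC 2 -> ACC=2 [depth=0]
Event 2 (INT 0): INT 0 arrives: push (MAIN, PC=1), enter IRQ0 at PC=0 (depth now 1) [depth=1]
Event 3 (EXEC): [IRQ0] PC=0: INC 4 -> ACC=6 [depth=1]
Event 4 (EXEC): [IRQ0] PC=1: INC 3 -> ACC=9 [depth=1]
Event 5 (EXEC): [IRQ0] PC=2: IRET -> resume MAIN at PC=1 (depth now 0) [depth=0]
Event 6 (EXEC): [MAIN] PC=1: DEC 4 -> ACC=5 [depth=0]
Event 7 (EXEC): [MAIN] PC=2: INC 3 -> ACC=8 [depth=0]
Event 8 (EXEC): [MAIN] PC=3: DEC 1 -> ACC=7 [depth=0]
Event 9 (INT 0): INT 0 arrives: push (MAIN, PC=4), enter IRQ0 at PC=0 (depth now 1) [depth=1]
Event 10 (INT 0): INT 0 arrives: push (IRQ0, PC=0), enter IRQ0 at PC=0 (depth now 2) [depth=2]
Event 11 (EXEC): [IRQ0] PC=0: INC 4 -> ACC=11 [depth=2]
Event 12 (EXEC): [IRQ0] PC=1: INC 3 -> ACC=14 [depth=2]
Event 13 (EXEC): [IRQ0] PC=2: IRET -> resume IRQ0 at PC=0 (depth now 1) [depth=1]
Event 14 (INT 0): INT 0 arrives: push (IRQ0, PC=0), enter IRQ0 at PC=0 (depth now 2) [depth=2]
Event 15 (EXEC): [IRQ0] PC=0: INC 4 -> ACC=18 [depth=2]
Event 16 (EXEC): [IRQ0] PC=1: INC 3 -> ACC=21 [depth=2]
Event 17 (EXEC): [IRQ0] PC=2: IRET -> resume IRQ0 at PC=0 (depth now 1) [depth=1]
Event 18 (EXEC): [IRQ0] PC=0: INC 4 -> ACC=25 [depth=1]
Event 19 (INT 0): INT 0 arrives: push (IRQ0, PC=1), enter IRQ0 at PC=0 (depth now 2) [depth=2]
Event 20 (EXEC): [IRQ0] PC=0: INC 4 -> ACC=29 [depth=2]
Event 21 (EXEC): [IRQ0] PC=1: INC 3 -> ACC=32 [depth=2]
Event 22 (EXEC): [IRQ0] PC=2: IRET -> resume IRQ0 at PC=1 (depth now 1) [depth=1]
Event 23 (EXEC): [IRQ0] PC=1: INC 3 -> ACC=35 [depth=1]
Event 24 (EXEC): [IRQ0] PC=2: IRET -> resume MAIN at PC=4 (depth now 0) [depth=0]
Event 25 (INT 0): INT 0 arrives: push (MAIN, PC=4), enter IRQ0 at PC=0 (depth now 1) [depth=1]
Event 26 (EXEC): [IRQ0] PC=0: INC 4 -> ACC=39 [depth=1]
Event 27 (EXEC): [IRQ0] PC=1: INC 3 -> ACC=42 [depth=1]
Event 28 (EXEC): [IRQ0] PC=2: IRET -> resume MAIN at PC=4 (depth now 0) [depth=0]
Event 29 (EXEC): [MAIN] PC=4: INC 1 -> ACC=43 [depth=0]
Event 30 (EXEC): [MAIN] PC=5: DEC 4 -> ACC=39 [depth=0]
Event 31 (EXEC): [MAIN] PC=6: NOP [depth=0]
Event 32 (EXEC): [MAIN] PC=7: HALT [depth=0]
Max depth observed: 2

Answer: 2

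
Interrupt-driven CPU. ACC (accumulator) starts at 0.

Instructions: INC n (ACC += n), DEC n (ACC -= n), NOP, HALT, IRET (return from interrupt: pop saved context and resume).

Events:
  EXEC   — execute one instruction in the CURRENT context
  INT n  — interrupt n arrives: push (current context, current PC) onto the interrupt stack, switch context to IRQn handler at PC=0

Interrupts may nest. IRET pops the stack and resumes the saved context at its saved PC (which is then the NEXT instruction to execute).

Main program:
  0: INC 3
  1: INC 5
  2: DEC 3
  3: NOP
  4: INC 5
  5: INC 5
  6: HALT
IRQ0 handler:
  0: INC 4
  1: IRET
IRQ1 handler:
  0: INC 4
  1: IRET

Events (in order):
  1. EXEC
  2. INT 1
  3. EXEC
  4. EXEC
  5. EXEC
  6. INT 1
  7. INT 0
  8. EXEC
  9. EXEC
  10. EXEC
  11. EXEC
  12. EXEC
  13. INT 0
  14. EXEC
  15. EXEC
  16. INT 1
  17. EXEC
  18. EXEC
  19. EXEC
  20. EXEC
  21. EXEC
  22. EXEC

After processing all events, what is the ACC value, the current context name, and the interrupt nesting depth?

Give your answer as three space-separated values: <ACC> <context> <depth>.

Answer: 35 MAIN 0

Derivation:
Event 1 (EXEC): [MAIN] PC=0: INC 3 -> ACC=3
Event 2 (INT 1): INT 1 arrives: push (MAIN, PC=1), enter IRQ1 at PC=0 (depth now 1)
Event 3 (EXEC): [IRQ1] PC=0: INC 4 -> ACC=7
Event 4 (EXEC): [IRQ1] PC=1: IRET -> resume MAIN at PC=1 (depth now 0)
Event 5 (EXEC): [MAIN] PC=1: INC 5 -> ACC=12
Event 6 (INT 1): INT 1 arrives: push (MAIN, PC=2), enter IRQ1 at PC=0 (depth now 1)
Event 7 (INT 0): INT 0 arrives: push (IRQ1, PC=0), enter IRQ0 at PC=0 (depth now 2)
Event 8 (EXEC): [IRQ0] PC=0: INC 4 -> ACC=16
Event 9 (EXEC): [IRQ0] PC=1: IRET -> resume IRQ1 at PC=0 (depth now 1)
Event 10 (EXEC): [IRQ1] PC=0: INC 4 -> ACC=20
Event 11 (EXEC): [IRQ1] PC=1: IRET -> resume MAIN at PC=2 (depth now 0)
Event 12 (EXEC): [MAIN] PC=2: DEC 3 -> ACC=17
Event 13 (INT 0): INT 0 arrives: push (MAIN, PC=3), enter IRQ0 at PC=0 (depth now 1)
Event 14 (EXEC): [IRQ0] PC=0: INC 4 -> ACC=21
Event 15 (EXEC): [IRQ0] PC=1: IRET -> resume MAIN at PC=3 (depth now 0)
Event 16 (INT 1): INT 1 arrives: push (MAIN, PC=3), enter IRQ1 at PC=0 (depth now 1)
Event 17 (EXEC): [IRQ1] PC=0: INC 4 -> ACC=25
Event 18 (EXEC): [IRQ1] PC=1: IRET -> resume MAIN at PC=3 (depth now 0)
Event 19 (EXEC): [MAIN] PC=3: NOP
Event 20 (EXEC): [MAIN] PC=4: INC 5 -> ACC=30
Event 21 (EXEC): [MAIN] PC=5: INC 5 -> ACC=35
Event 22 (EXEC): [MAIN] PC=6: HALT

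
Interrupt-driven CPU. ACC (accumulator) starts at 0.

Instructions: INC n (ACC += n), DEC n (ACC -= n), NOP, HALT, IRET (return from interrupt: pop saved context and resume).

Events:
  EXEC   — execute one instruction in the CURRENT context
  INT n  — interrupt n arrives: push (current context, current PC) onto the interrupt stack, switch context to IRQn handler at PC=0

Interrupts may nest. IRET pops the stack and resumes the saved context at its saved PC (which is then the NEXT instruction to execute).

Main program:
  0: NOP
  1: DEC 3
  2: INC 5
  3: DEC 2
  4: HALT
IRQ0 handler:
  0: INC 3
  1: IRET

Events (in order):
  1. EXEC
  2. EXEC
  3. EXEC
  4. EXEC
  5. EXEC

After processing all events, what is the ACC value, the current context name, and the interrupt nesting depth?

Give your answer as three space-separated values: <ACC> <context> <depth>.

Answer: 0 MAIN 0

Derivation:
Event 1 (EXEC): [MAIN] PC=0: NOP
Event 2 (EXEC): [MAIN] PC=1: DEC 3 -> ACC=-3
Event 3 (EXEC): [MAIN] PC=2: INC 5 -> ACC=2
Event 4 (EXEC): [MAIN] PC=3: DEC 2 -> ACC=0
Event 5 (EXEC): [MAIN] PC=4: HALT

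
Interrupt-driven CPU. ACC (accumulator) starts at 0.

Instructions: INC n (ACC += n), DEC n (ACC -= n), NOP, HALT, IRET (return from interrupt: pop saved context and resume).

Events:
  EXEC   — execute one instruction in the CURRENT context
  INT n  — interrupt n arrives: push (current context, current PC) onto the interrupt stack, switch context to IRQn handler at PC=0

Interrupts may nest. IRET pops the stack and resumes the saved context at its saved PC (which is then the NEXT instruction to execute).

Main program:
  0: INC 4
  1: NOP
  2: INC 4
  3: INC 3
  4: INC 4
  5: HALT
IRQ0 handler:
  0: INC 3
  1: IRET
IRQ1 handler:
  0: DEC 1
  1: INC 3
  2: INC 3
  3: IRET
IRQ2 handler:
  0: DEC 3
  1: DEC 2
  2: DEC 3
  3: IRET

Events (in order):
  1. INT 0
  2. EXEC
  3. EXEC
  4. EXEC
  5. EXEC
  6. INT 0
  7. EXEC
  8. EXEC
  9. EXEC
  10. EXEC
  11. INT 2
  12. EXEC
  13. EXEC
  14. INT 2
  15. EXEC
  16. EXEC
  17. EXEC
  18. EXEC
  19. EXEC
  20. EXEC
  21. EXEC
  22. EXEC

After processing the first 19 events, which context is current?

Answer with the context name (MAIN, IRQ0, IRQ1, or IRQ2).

Event 1 (INT 0): INT 0 arrives: push (MAIN, PC=0), enter IRQ0 at PC=0 (depth now 1)
Event 2 (EXEC): [IRQ0] PC=0: INC 3 -> ACC=3
Event 3 (EXEC): [IRQ0] PC=1: IRET -> resume MAIN at PC=0 (depth now 0)
Event 4 (EXEC): [MAIN] PC=0: INC 4 -> ACC=7
Event 5 (EXEC): [MAIN] PC=1: NOP
Event 6 (INT 0): INT 0 arrives: push (MAIN, PC=2), enter IRQ0 at PC=0 (depth now 1)
Event 7 (EXEC): [IRQ0] PC=0: INC 3 -> ACC=10
Event 8 (EXEC): [IRQ0] PC=1: IRET -> resume MAIN at PC=2 (depth now 0)
Event 9 (EXEC): [MAIN] PC=2: INC 4 -> ACC=14
Event 10 (EXEC): [MAIN] PC=3: INC 3 -> ACC=17
Event 11 (INT 2): INT 2 arrives: push (MAIN, PC=4), enter IRQ2 at PC=0 (depth now 1)
Event 12 (EXEC): [IRQ2] PC=0: DEC 3 -> ACC=14
Event 13 (EXEC): [IRQ2] PC=1: DEC 2 -> ACC=12
Event 14 (INT 2): INT 2 arrives: push (IRQ2, PC=2), enter IRQ2 at PC=0 (depth now 2)
Event 15 (EXEC): [IRQ2] PC=0: DEC 3 -> ACC=9
Event 16 (EXEC): [IRQ2] PC=1: DEC 2 -> ACC=7
Event 17 (EXEC): [IRQ2] PC=2: DEC 3 -> ACC=4
Event 18 (EXEC): [IRQ2] PC=3: IRET -> resume IRQ2 at PC=2 (depth now 1)
Event 19 (EXEC): [IRQ2] PC=2: DEC 3 -> ACC=1

Answer: IRQ2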